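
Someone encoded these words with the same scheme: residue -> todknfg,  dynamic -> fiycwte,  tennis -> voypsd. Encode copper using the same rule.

eyaroc

Shifts by position in residue: pos 0: r→t (+2), pos 1: e→o (+10), pos 2: s→d (+11), pos 3: i→k (+2), pos 4: d→n (+10), pos 5: u→f (+11) — repeating every 3. It's a Vigenère-style cipher with numeric key [2,10,11]: position i shifts by key[i mod 3].
On copper: c+2=e, o+10=y, p+11=a, p+2=r, e+10=o, r+11=c.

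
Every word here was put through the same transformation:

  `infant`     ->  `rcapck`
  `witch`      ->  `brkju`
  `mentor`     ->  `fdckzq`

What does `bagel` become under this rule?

i(8)→r(17) and n(13)→c(2) fit y≡23x+15 (mod 26); the inverse of 23 mod 26 is 17. This is an affine cipher: with a=0,…,z=25, each position x becomes (23x+15) mod 26.
For bagel: b(1)→23·1+15≡12=m; a(0)→23·0+15≡15=p; g(6)→23·6+15≡23=x; e(4)→23·4+15≡3=d; l(11)→23·11+15≡8=i (all mod 26).

mpxdi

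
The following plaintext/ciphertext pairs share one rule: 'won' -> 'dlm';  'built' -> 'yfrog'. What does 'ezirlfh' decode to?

various

Each pair mirrors across the alphabet (w↔d, o↔l, n↔m): positions sum to 25. Each letter is replaced by its mirror in the alphabet: a↔z, b↔y, c↔x, and so on (the Atbash cipher).
Undoing it on ezirlfh: e↔v, z↔a, i↔r, r↔i, l↔o, f↔u, h↔s.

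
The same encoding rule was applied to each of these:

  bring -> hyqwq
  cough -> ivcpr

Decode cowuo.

whole

In bring: b→h is +6, r→y is +7, i→q is +8, n→w is +9 — the shift increases by 1 each position. Letter i (0-indexed) is shifted by i+6, so successive shifts are 6, 7, 8, ….
Decoding cowuo: c−6=w, o−7=h, w−8=o, u−9=l, o−10=e.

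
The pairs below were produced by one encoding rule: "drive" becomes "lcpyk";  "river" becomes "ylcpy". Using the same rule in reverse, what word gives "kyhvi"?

The output letters match the input read backwards, each shifted +7: drive reversed is evird. Read the word backwards and shift each letter +7.
Reversing it on kyhvi: shift back: k−7=d, y−7=r, h−7=a, v−7=o, i−7=b → draob; then reverse → board.

board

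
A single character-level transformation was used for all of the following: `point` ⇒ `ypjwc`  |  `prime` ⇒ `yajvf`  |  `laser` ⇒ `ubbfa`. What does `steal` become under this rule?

The rule splits by letter class: vowels +1, consonants +9.
Applying it to steal: s(cons)+9=b, t(cons)+9=c, e(vowel)+1=f, a(vowel)+1=b, l(cons)+9=u.

bcfbu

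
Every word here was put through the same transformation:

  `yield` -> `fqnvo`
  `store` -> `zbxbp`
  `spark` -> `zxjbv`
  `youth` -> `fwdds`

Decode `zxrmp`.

spice

In yield: y→f is +7, i→q is +8, e→n is +9, l→v is +10 — the shift increases by 1 each position. Each letter shifts forward by (position + 7), i.e. 7, 8, 9, … — the shift grows by one for each successive letter.
Reversing it on zxrmp: z−7=s, x−8=p, r−9=i, m−10=c, p−11=e.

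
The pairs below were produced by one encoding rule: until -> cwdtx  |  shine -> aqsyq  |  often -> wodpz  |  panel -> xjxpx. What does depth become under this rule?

lnzet

Each letter shifts forward by (position + 8), i.e. 8, 9, 10, … — the shift grows by one for each successive letter.
On depth: d+8=l, e+9=n, p+10=z, t+11=e, h+12=t.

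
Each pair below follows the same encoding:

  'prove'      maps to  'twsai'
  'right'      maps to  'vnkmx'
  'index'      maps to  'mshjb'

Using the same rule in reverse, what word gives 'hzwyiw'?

duster

A repeating key of period 2 is used — shifts +4, +5 over and over.
Reversing it on hzwyiw: h−4=d, z−5=u, w−4=s, y−5=t, i−4=e, w−5=r.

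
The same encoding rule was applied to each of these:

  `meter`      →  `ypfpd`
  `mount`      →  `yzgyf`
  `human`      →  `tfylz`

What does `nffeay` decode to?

button

A repeating key of period 2 is used — shifts +12, +11 over and over.
Decoding nffeay: n−12=b, f−11=u, f−12=t, e−11=t, a−12=o, y−11=n.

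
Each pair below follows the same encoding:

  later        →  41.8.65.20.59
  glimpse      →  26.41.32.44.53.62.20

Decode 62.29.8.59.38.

l(#12)→41 and a(#1)→8: differences scale by 3, so n = 3·pos + 5. The formula is n = 3×(alphabet index, a=1) + 5.
Decoding 62.29.8.59.38: 62→(62−5)÷3=19=s, 29→(29−5)÷3=8=h, 8→(8−5)÷3=1=a, 59→(59−5)÷3=18=r, 38→(38−5)÷3=11=k.

shark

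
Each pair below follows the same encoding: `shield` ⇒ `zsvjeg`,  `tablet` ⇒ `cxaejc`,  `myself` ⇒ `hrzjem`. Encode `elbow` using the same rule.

s(18)→z(25) and h(7)→s(18) fit y≡3x+23 (mod 26); the inverse of 3 mod 26 is 9. This is an affine cipher: with a=0,…,z=25, each position x becomes (3x+23) mod 26.
Applying it to elbow: e(4)→3·4+23≡9=j; l(11)→3·11+23≡4=e; b(1)→3·1+23≡0=a; o(14)→3·14+23≡13=n; w(22)→3·22+23≡11=l (all mod 26).

jeanl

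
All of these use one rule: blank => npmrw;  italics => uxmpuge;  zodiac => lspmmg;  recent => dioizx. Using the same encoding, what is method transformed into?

Shifts by position in blank: pos 0: b→n (+12), pos 1: l→p (+4), pos 2: a→m (+12), pos 3: n→r (+4) — repeating every 2. The shifts repeat in a cycle of length 2: positions 0,1,… shift by +12, +4, then the pattern repeats.
For method: m+12=y, e+4=i, t+12=f, h+4=l, o+12=a, d+4=h.

yiflah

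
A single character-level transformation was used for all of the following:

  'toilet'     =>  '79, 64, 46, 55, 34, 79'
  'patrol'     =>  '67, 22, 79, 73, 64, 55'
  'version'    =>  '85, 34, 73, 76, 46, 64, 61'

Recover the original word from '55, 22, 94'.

lay

t(#20)→79 and o(#15)→64: differences scale by 3, so n = 3·pos + 19. Each letter becomes 3×(its alphabet position, a=1..z=26) + 19.
Decoding 55, 22, 94: 55→(55−19)÷3=12=l, 22→(22−19)÷3=1=a, 94→(94−19)÷3=25=y.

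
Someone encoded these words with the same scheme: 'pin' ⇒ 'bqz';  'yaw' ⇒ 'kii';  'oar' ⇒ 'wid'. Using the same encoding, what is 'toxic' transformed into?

fwjqo

Two shifts are in play — +8 for a/e/i/o/u, +12 for every other letter.
For toxic: t(cons)+12=f, o(vowel)+8=w, x(cons)+12=j, i(vowel)+8=q, c(cons)+12=o.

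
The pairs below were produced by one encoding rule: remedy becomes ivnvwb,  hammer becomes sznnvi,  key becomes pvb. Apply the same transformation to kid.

prw

Letters are reflected about the middle of the alphabet (position → 25−position): Atbash.
On kid: k↔p, i↔r, d↔w.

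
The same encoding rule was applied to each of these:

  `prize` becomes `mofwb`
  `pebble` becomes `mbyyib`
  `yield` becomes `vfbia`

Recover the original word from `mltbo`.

This is a Caesar cipher with shift 23.
Decoding mltbo: m−23=p, l−23=o, t−23=w, b−23=e, o−23=r.

power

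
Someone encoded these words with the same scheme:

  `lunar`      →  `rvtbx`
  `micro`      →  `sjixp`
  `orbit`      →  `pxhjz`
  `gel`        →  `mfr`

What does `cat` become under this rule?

The shift depends on letter class: consonant l→r is +6, but vowel u→v is +1. Vowels shift forward by 1 and consonants shift forward by 6.
For cat: c(cons)+6=i, a(vowel)+1=b, t(cons)+6=z.

ibz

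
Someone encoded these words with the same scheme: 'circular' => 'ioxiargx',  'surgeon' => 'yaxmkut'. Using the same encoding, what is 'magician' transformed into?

sgmoiogt

Compare letters: c→i is +6, i→o is +6, r→x is +6 — a constant shift. Each letter is shifted forward by 6 in the alphabet (a Caesar shift of +6).
On magician: m+6=s, a+6=g, g+6=m, i+6=o, c+6=i, i+6=o, a+6=g, n+6=t.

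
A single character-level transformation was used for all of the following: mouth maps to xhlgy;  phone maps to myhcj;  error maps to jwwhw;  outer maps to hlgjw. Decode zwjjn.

This is an affine cipher: with a=0,…,z=25, each position x becomes (5x+15) mod 26.
Reversing it on zwjjn: z(25)→21·(25−15)≡2=c; w(22)→21·(22−15)≡17=r; j(9)→21·(9−15)≡4=e; j(9)→21·(9−15)≡4=e; n(13)→21·(13−15)≡10=k (all mod 26).

creek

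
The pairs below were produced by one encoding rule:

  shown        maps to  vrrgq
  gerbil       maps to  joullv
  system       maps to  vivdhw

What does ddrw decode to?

Shifts by position in shown: pos 0: s→v (+3), pos 1: h→r (+10), pos 2: o→r (+3), pos 3: w→g (+10) — repeating every 2. A repeating key of period 2 is used — shifts +3, +10 over and over.
Decoding ddrw: d−3=a, d−10=t, r−3=o, w−10=m.

atom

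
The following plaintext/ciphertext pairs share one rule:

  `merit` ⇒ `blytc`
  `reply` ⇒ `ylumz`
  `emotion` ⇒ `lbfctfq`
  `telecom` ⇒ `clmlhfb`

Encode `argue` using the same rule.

m(12)→b(1) and e(4)→l(11) fit y≡15x+3 (mod 26); the inverse of 15 mod 26 is 7. This is an affine cipher: with a=0,…,z=25, each position x becomes (15x+3) mod 26.
On argue: a(0)→15·0+3≡3=d; r(17)→15·17+3≡24=y; g(6)→15·6+3≡15=p; u(20)→15·20+3≡17=r; e(4)→15·4+3≡11=l (all mod 26).

dyprl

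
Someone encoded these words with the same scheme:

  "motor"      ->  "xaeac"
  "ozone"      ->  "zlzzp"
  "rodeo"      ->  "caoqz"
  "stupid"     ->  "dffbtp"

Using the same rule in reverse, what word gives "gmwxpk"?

Shifts by position in motor: pos 0: m→x (+11), pos 1: o→a (+12), pos 2: t→e (+11), pos 3: o→a (+12) — repeating every 2. The shifts repeat in a cycle of length 2: positions 0,1,… shift by +11, +12, then the pattern repeats.
Reversing it on gmwxpk: g−11=v, m−12=a, w−11=l, x−12=l, p−11=e, k−12=y.

valley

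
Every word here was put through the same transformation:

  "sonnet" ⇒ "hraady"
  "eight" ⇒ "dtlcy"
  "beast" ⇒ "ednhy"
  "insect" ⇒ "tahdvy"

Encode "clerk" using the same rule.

vsdqb

s(18)→h(7) and o(14)→r(17) fit y≡17x+13 (mod 26); the inverse of 17 mod 26 is 23. This is an affine cipher: with a=0,…,z=25, each position x becomes (17x+13) mod 26.
Applying it to clerk: c(2)→17·2+13≡21=v; l(11)→17·11+13≡18=s; e(4)→17·4+13≡3=d; r(17)→17·17+13≡16=q; k(10)→17·10+13≡1=b (all mod 26).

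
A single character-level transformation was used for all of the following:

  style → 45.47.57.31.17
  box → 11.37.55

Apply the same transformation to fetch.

19.17.47.13.23

The formula is n = 2×(alphabet index, a=1) + 7.
Applying it to fetch: f=6→19, e=5→17, t=20→47, c=3→13, h=8→23.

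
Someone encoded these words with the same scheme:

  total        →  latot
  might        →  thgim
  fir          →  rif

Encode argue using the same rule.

The output letters match the input read backwards: total reversed is latot. The word is simply reversed.
On argue: reverse → eugra.

eugra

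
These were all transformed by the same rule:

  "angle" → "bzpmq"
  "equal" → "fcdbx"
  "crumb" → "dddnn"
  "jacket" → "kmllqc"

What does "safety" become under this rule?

Shifts by position in angle: pos 0: a→b (+1), pos 1: n→z (+12), pos 2: g→p (+9), pos 3: l→m (+1), pos 4: e→q (+12) — repeating every 3. The shifts repeat in a cycle of length 3: positions 0,1,… shift by +1, +12, +9, then the pattern repeats.
For safety: s+1=t, a+12=m, f+9=o, e+1=f, t+12=f, y+9=h.

tmoffh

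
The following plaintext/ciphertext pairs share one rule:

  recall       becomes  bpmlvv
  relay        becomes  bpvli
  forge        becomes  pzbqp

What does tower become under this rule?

dzgpb

The shift depends on letter class: consonant r→b is +10, but vowel e→p is +11. Two shifts are in play — +11 for a/e/i/o/u, +10 for every other letter.
For tower: t(cons)+10=d, o(vowel)+11=z, w(cons)+10=g, e(vowel)+11=p, r(cons)+10=b.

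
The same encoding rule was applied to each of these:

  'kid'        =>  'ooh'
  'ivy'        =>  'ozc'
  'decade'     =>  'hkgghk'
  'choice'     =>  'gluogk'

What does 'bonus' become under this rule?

Vowels shift forward by 6 and consonants shift forward by 4.
For bonus: b(cons)+4=f, o(vowel)+6=u, n(cons)+4=r, u(vowel)+6=a, s(cons)+4=w.

furaw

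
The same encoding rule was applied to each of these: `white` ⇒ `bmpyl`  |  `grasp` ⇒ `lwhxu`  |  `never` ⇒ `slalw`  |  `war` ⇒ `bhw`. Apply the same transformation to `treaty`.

The rule splits by letter class: vowels +7, consonants +5.
Applying it to treaty: t(cons)+5=y, r(cons)+5=w, e(vowel)+7=l, a(vowel)+7=h, t(cons)+5=y, y(cons)+5=d.

ywlhyd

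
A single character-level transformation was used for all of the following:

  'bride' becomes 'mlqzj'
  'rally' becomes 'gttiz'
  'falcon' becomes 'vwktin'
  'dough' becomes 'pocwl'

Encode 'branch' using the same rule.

The word is reversed, then every letter is shifted forward by 8.
Applying it to branch: reverse → hcnarb; then shift: h+8=p, c+8=k, n+8=v, a+8=i, r+8=z, b+8=j.

pkvizj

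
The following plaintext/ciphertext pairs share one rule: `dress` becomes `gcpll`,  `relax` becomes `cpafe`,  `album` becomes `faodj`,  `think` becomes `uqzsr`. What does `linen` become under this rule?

azsps

d(3)→g(6) and r(17)→c(2) fit y≡9x+5 (mod 26); the inverse of 9 mod 26 is 3. Each letter's alphabet position (a=0..z=25) is mapped through 9·x+5 mod 26 — an affine cipher.
For linen: l(11)→9·11+5≡0=a; i(8)→9·8+5≡25=z; n(13)→9·13+5≡18=s; e(4)→9·4+5≡15=p; n(13)→9·13+5≡18=s (all mod 26).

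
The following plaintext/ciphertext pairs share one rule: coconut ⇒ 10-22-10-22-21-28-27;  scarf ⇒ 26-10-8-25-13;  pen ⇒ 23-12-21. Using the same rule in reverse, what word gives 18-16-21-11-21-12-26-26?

c is letter #3 and maps to 10: an offset of 7. Letters become their 1-based position plus 7 (so a→8, b→9, …).
Reversing it on 18-16-21-11-21-12-26-26: 18→(18−7)÷1=11=k, 16→(16−7)÷1=9=i, 21→(21−7)÷1=14=n, 11→(11−7)÷1=4=d, 21→(21−7)÷1=14=n, 12→(12−7)÷1=5=e, 26→(26−7)÷1=19=s, 26→(26−7)÷1=19=s.

kindness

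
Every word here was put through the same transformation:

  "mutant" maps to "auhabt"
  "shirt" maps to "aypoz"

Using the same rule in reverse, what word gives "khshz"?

The output letters match the input read backwards, each shifted +7: mutant reversed is tnatum. The word is reversed, then every letter is shifted forward by 7.
Undoing it on khshz: shift back: k−7=d, h−7=a, s−7=l, h−7=a, z−7=s → dalas; then reverse → salad.

salad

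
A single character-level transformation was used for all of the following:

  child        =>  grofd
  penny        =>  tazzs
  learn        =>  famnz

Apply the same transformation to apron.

mtnwz

c(2)→g(6) and h(7)→r(17) fit y≡23x+12 (mod 26); the inverse of 23 mod 26 is 17. Each letter's alphabet position (a=0..z=25) is mapped through 23·x+12 mod 26 — an affine cipher.
For apron: a(0)→23·0+12≡12=m; p(15)→23·15+12≡19=t; r(17)→23·17+12≡13=n; o(14)→23·14+12≡22=w; n(13)→23·13+12≡25=z (all mod 26).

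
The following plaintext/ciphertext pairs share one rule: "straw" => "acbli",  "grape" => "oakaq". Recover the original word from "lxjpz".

dozen

In straw: s→a is +8, t→c is +9, r→b is +10, a→l is +11 — the shift increases by 1 each position. Letter i (0-indexed) is shifted by i+8, so successive shifts are 8, 9, 10, ….
Reversing it on lxjpz: l−8=d, x−9=o, j−10=z, p−11=e, z−12=n.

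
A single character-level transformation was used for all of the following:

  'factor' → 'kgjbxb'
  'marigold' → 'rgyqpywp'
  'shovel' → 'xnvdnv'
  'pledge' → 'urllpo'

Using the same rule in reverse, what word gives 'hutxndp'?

compete

In factor: f→k is +5, a→g is +6, c→j is +7, t→b is +8 — the shift increases by 1 each position. Letter i (0-indexed) is shifted by i+5, so successive shifts are 5, 6, 7, ….
Undoing it on hutxndp: h−5=c, u−6=o, t−7=m, x−8=p, n−9=e, d−10=t, p−11=e.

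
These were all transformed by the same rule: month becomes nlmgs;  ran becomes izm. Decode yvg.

This is the alphabet-reversal cipher (Atbash): a becomes z, b becomes y, etc.
Reversing it on yvg: y↔b, v↔e, g↔t.

bet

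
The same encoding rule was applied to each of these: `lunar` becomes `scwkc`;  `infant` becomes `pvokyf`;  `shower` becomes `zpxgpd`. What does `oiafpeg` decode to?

The shift increases by 1 at each position, starting from +7: 7, 8, 9, ….
Undoing it on oiafpeg: o−7=h, i−8=a, a−9=r, f−10=v, p−11=e, e−12=s, g−13=t.

harvest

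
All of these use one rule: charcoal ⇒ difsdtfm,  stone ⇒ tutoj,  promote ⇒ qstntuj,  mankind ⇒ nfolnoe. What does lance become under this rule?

mfodj

The shift depends on letter class: consonant c→d is +1, but vowel a→f is +5. The rule splits by letter class: vowels +5, consonants +1.
For lance: l(cons)+1=m, a(vowel)+5=f, n(cons)+1=o, c(cons)+1=d, e(vowel)+5=j.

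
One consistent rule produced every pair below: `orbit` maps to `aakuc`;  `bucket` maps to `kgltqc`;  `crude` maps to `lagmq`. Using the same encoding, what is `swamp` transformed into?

bfmvy

Vowels shift forward by 12 and consonants shift forward by 9.
On swamp: s(cons)+9=b, w(cons)+9=f, a(vowel)+12=m, m(cons)+9=v, p(cons)+9=y.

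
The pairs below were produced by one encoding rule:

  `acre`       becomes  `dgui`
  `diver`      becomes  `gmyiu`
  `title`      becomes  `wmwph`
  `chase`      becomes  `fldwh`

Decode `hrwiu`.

enter

Shifts by position in acre: pos 0: a→d (+3), pos 1: c→g (+4), pos 2: r→u (+3), pos 3: e→i (+4) — repeating every 2. The shifts repeat in a cycle of length 2: positions 0,1,… shift by +3, +4, then the pattern repeats.
Reversing it on hrwiu: h−3=e, r−4=n, w−3=t, i−4=e, u−3=r.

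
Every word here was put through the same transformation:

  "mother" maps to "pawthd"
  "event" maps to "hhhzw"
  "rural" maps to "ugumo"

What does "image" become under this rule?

Shifts by position in mother: pos 0: m→p (+3), pos 1: o→a (+12), pos 2: t→w (+3), pos 3: h→t (+12) — repeating every 2. It's a Vigenère-style cipher with numeric key [3,12]: position i shifts by key[i mod 2].
Applying it to image: i+3=l, m+12=y, a+3=d, g+12=s, e+3=h.

lydsh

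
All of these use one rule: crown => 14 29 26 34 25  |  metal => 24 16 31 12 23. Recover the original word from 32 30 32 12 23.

usual

Letters become their 1-based position plus 11 (so a→12, b→13, …).
Decoding 32 30 32 12 23: 32→(32−11)÷1=21=u, 30→(30−11)÷1=19=s, 32→(32−11)÷1=21=u, 12→(12−11)÷1=1=a, 23→(23−11)÷1=12=l.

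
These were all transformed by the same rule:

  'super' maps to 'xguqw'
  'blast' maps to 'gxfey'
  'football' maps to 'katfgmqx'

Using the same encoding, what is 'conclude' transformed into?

hasoqgiq

A repeating key of period 2 is used — shifts +5, +12 over and over.
Applying it to conclude: c+5=h, o+12=a, n+5=s, c+12=o, l+5=q, u+12=g, d+5=i, e+12=q.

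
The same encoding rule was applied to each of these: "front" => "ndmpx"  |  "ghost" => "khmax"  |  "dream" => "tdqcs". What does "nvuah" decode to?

flush

f(5)→n(13) and r(17)→d(3) fit y≡23x+2 (mod 26); the inverse of 23 mod 26 is 17. This is an affine cipher: with a=0,…,z=25, each position x becomes (23x+2) mod 26.
Decoding nvuah: n(13)→17·(13−2)≡5=f; v(21)→17·(21−2)≡11=l; u(20)→17·(20−2)≡20=u; a(0)→17·(0−2)≡18=s; h(7)→17·(7−2)≡7=h (all mod 26).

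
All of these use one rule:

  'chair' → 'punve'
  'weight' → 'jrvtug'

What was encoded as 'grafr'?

Compare letters: c→p is +13, h→u is +13, a→n is +13 — a constant shift. Each letter is shifted forward by 13 in the alphabet (a Caesar shift of +13).
Undoing it on grafr: g−13=t, r−13=e, a−13=n, f−13=s, r−13=e.

tense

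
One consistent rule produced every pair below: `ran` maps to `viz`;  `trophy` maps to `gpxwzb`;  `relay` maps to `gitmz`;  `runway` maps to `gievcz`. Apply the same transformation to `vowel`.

The output letters match the input read backwards, each shifted +8: ran reversed is nar. The word is reversed, then every letter is shifted forward by 8.
For vowel: reverse → lewov; then shift: l+8=t, e+8=m, w+8=e, o+8=w, v+8=d.

tmewd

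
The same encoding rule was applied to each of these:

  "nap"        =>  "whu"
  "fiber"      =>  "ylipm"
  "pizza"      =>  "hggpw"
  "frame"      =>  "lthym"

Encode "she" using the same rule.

Read the word backwards and shift each letter +7.
For she: reverse → ehs; then shift: e+7=l, h+7=o, s+7=z.

loz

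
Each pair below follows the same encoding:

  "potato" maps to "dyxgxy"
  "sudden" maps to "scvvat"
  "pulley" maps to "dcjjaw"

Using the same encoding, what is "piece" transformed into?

p(15)→d(3) and o(14)→y(24) fit y≡5x+6 (mod 26); the inverse of 5 mod 26 is 21. Each letter's alphabet position (a=0..z=25) is mapped through 5·x+6 mod 26 — an affine cipher.
For piece: p(15)→5·15+6≡3=d; i(8)→5·8+6≡20=u; e(4)→5·4+6≡0=a; c(2)→5·2+6≡16=q; e(4)→5·4+6≡0=a (all mod 26).

duaqa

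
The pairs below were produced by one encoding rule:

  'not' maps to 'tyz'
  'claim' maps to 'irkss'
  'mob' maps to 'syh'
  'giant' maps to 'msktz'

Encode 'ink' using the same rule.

stq

The shift depends on letter class: consonant n→t is +6, but vowel o→y is +10. The rule splits by letter class: vowels +10, consonants +6.
For ink: i(vowel)+10=s, n(cons)+6=t, k(cons)+6=q.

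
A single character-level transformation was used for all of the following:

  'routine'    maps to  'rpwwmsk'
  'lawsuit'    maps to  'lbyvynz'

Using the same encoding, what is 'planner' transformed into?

The shift increases by 1 at each position, starting from +0: 0, 1, 2, ….
On planner: p+0=p, l+1=m, a+2=c, n+3=q, n+4=r, e+5=j, r+6=x.

pmcqrjx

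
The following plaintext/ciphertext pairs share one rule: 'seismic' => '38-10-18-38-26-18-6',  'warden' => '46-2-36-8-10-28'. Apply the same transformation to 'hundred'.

s(#19)→38 and e(#5)→10: differences scale by 2, so n = 2·pos + 0. With a=1..z=26, the number is 2·pos.
For hundred: h=8→16, u=21→42, n=14→28, d=4→8, r=18→36, e=5→10, d=4→8.

16-42-28-8-36-10-8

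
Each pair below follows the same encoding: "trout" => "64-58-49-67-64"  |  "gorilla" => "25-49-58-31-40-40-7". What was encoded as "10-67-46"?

t(#20)→64 and r(#18)→58: differences scale by 3, so n = 3·pos + 4. Each letter becomes 3×(its alphabet position, a=1..z=26) + 4.
Undoing it on 10-67-46: 10→(10−4)÷3=2=b, 67→(67−4)÷3=21=u, 46→(46−4)÷3=14=n.

bun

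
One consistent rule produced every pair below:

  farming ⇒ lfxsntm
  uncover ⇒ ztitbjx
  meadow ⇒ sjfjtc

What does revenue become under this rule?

xjbjtzj

The shift depends on letter class: consonant f→l is +6, but vowel a→f is +5. The rule splits by letter class: vowels +5, consonants +6.
For revenue: r(cons)+6=x, e(vowel)+5=j, v(cons)+6=b, e(vowel)+5=j, n(cons)+6=t, u(vowel)+5=z, e(vowel)+5=j.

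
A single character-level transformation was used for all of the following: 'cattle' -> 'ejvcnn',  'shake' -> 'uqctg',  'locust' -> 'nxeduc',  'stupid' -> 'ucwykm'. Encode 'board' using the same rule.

dxcaf

A repeating key of period 2 is used — shifts +2, +9 over and over.
For board: b+2=d, o+9=x, a+2=c, r+9=a, d+2=f.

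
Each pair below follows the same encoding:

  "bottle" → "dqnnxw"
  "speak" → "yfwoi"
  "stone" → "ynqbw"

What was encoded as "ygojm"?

swarm

Each letter's alphabet position (a=0..z=25) is mapped through 15·x+14 mod 26 — an affine cipher.
Reversing it on ygojm: y(24)→7·(24−14)≡18=s; g(6)→7·(6−14)≡22=w; o(14)→7·(14−14)≡0=a; j(9)→7·(9−14)≡17=r; m(12)→7·(12−14)≡12=m (all mod 26).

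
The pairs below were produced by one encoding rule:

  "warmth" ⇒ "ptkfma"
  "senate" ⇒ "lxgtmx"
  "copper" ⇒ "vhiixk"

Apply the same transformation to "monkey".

fhgdxr

Compare letters: w→p is +19, a→t is +19, r→k is +19 — a constant shift. Each letter is shifted forward by 19 in the alphabet (a Caesar shift of +19).
On monkey: m+19=f, o+19=h, n+19=g, k+19=d, e+19=x, y+19=r.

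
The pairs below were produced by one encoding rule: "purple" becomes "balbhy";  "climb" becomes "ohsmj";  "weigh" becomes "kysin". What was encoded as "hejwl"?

labor

p(15)→b(1) and u(20)→a(0) fit y≡5x+4 (mod 26); the inverse of 5 mod 26 is 21. This is an affine cipher: with a=0,…,z=25, each position x becomes (5x+4) mod 26.
Reversing it on hejwl: h(7)→21·(7−4)≡11=l; e(4)→21·(4−4)≡0=a; j(9)→21·(9−4)≡1=b; w(22)→21·(22−4)≡14=o; l(11)→21·(11−4)≡17=r (all mod 26).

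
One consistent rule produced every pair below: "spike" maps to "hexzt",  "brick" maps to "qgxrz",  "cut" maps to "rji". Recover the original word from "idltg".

tower

Compare letters: s→h is +15, p→e is +15, i→x is +15 — a constant shift. Each letter is shifted forward by 15 in the alphabet (a Caesar shift of +15).
Undoing it on idltg: i−15=t, d−15=o, l−15=w, t−15=e, g−15=r.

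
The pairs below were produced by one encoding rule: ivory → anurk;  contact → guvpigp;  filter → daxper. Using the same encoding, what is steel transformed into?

qpeex

i(8)→a(0) and v(21)→n(13) fit y≡25x+8 (mod 26); the inverse of 25 mod 26 is 25. This is an affine cipher: with a=0,…,z=25, each position x becomes (25x+8) mod 26.
Applying it to steel: s(18)→25·18+8≡16=q; t(19)→25·19+8≡15=p; e(4)→25·4+8≡4=e; e(4)→25·4+8≡4=e; l(11)→25·11+8≡23=x (all mod 26).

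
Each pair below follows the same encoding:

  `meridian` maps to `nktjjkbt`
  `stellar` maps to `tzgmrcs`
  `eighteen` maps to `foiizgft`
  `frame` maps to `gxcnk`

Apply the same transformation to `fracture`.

gxcdzwsk

Shifts by position in meridian: pos 0: m→n (+1), pos 1: e→k (+6), pos 2: r→t (+2), pos 3: i→j (+1), pos 4: d→j (+6), pos 5: i→k (+2) — repeating every 3. A repeating key of period 3 is used — shifts +1, +6, +2 over and over.
For fracture: f+1=g, r+6=x, a+2=c, c+1=d, t+6=z, u+2=w, r+1=s, e+6=k.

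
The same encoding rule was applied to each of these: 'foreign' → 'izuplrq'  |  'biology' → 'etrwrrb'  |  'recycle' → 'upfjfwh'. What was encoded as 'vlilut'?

safari

The shifts repeat in a cycle of length 2: positions 0,1,… shift by +3, +11, then the pattern repeats.
Reversing it on vlilut: v−3=s, l−11=a, i−3=f, l−11=a, u−3=r, t−11=i.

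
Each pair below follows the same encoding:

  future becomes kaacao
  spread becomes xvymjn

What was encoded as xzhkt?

In future: f→k is +5, u→a is +6, t→a is +7, u→c is +8 — the shift increases by 1 each position. Each letter shifts forward by (position + 5), i.e. 5, 6, 7, … — the shift grows by one for each successive letter.
Decoding xzhkt: x−5=s, z−6=t, h−7=a, k−8=c, t−9=k.

stack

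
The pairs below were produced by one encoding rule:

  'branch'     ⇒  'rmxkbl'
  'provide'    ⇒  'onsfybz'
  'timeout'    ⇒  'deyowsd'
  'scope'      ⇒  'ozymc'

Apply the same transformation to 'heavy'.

The output letters match the input read backwards, each shifted +10: branch reversed is hcnarb. Read the word backwards and shift each letter +10.
For heavy: reverse → yvaeh; then shift: y+10=i, v+10=f, a+10=k, e+10=o, h+10=r.

ifkor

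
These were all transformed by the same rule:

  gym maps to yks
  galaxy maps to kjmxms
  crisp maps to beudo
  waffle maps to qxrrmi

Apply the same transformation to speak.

wmqbe

The output letters match the input read backwards, each shifted +12: gym reversed is myg. Read the word backwards and shift each letter +12.
For speak: reverse → kaeps; then shift: k+12=w, a+12=m, e+12=q, p+12=b, s+12=e.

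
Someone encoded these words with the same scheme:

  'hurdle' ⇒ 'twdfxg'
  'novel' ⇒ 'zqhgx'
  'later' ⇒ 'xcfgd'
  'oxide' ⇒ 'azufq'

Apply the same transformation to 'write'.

Shifts by position in hurdle: pos 0: h→t (+12), pos 1: u→w (+2), pos 2: r→d (+12), pos 3: d→f (+2) — repeating every 2. It's a Vigenère-style cipher with numeric key [12,2]: position i shifts by key[i mod 2].
For write: w+12=i, r+2=t, i+12=u, t+2=v, e+12=q.

ituvq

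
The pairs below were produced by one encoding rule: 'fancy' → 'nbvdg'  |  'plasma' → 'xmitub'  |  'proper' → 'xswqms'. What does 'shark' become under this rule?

aiiss

Shifts by position in fancy: pos 0: f→n (+8), pos 1: a→b (+1), pos 2: n→v (+8), pos 3: c→d (+1) — repeating every 2. The shifts repeat in a cycle of length 2: positions 0,1,… shift by +8, +1, then the pattern repeats.
For shark: s+8=a, h+1=i, a+8=i, r+1=s, k+8=s.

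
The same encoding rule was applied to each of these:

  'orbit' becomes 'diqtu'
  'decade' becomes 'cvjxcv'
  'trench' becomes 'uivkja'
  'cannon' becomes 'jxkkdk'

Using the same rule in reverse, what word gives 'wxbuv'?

o(14)→d(3) and r(17)→i(8) fit y≡19x+23 (mod 26); the inverse of 19 mod 26 is 11. Each letter's alphabet position (a=0..z=25) is mapped through 19·x+23 mod 26 — an affine cipher.
Reversing it on wxbuv: w(22)→11·(22−23)≡15=p; x(23)→11·(23−23)≡0=a; b(1)→11·(1−23)≡18=s; u(20)→11·(20−23)≡19=t; v(21)→11·(21−23)≡4=e (all mod 26).

paste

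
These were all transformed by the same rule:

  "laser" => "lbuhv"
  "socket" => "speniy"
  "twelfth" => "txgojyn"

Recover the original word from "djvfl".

ditch

In laser: l→l is +0, a→b is +1, s→u is +2, e→h is +3 — the shift increases by 1 each position. The shift increases by 1 at each position, starting from +0: 0, 1, 2, ….
Reversing it on djvfl: d−0=d, j−1=i, v−2=t, f−3=c, l−4=h.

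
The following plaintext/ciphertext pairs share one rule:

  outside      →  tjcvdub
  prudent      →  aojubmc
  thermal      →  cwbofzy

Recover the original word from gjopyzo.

burglar

Each letter's alphabet position (a=0..z=25) is mapped through 7·x+25 mod 26 — an affine cipher.
Undoing it on gjopyzo: g(6)→15·(6−25)≡1=b; j(9)→15·(9−25)≡20=u; o(14)→15·(14−25)≡17=r; p(15)→15·(15−25)≡6=g; y(24)→15·(24−25)≡11=l; z(25)→15·(25−25)≡0=a; o(14)→15·(14−25)≡17=r (all mod 26).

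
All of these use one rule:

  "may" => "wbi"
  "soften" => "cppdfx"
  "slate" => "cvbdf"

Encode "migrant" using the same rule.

wjqbbxd

The shift depends on letter class: consonant m→w is +10, but vowel a→b is +1. The rule splits by letter class: vowels +1, consonants +10.
On migrant: m(cons)+10=w, i(vowel)+1=j, g(cons)+10=q, r(cons)+10=b, a(vowel)+1=b, n(cons)+10=x, t(cons)+10=d.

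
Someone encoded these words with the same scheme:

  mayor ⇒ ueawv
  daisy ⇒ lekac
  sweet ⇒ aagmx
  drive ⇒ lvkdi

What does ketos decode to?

Shifts by position in mayor: pos 0: m→u (+8), pos 1: a→e (+4), pos 2: y→a (+2), pos 3: o→w (+8), pos 4: r→v (+4) — repeating every 3. The shifts repeat in a cycle of length 3: positions 0,1,… shift by +8, +4, +2, then the pattern repeats.
Undoing it on ketos: k−8=c, e−4=a, t−2=r, o−8=g, s−4=o.

cargo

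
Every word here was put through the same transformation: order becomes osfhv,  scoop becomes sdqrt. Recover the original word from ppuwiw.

poster

In order: o→o is +0, r→s is +1, d→f is +2, e→h is +3 — the shift increases by 1 each position. Letter i (0-indexed) is shifted by i+0, so successive shifts are 0, 1, 2, ….
Reversing it on ppuwiw: p−0=p, p−1=o, u−2=s, w−3=t, i−4=e, w−5=r.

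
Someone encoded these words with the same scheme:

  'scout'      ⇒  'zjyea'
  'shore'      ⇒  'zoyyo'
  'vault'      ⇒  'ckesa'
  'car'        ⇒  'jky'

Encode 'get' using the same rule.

noa

The shift depends on letter class: consonant s→z is +7, but vowel o→y is +10. Vowels shift forward by 10 and consonants shift forward by 7.
On get: g(cons)+7=n, e(vowel)+10=o, t(cons)+7=a.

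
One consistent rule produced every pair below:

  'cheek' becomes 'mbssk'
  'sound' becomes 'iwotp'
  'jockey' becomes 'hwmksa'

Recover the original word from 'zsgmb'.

peach

Each letter's alphabet position (a=0..z=25) is mapped through 3·x+6 mod 26 — an affine cipher.
Decoding zsgmb: z(25)→9·(25−6)≡15=p; s(18)→9·(18−6)≡4=e; g(6)→9·(6−6)≡0=a; m(12)→9·(12−6)≡2=c; b(1)→9·(1−6)≡7=h (all mod 26).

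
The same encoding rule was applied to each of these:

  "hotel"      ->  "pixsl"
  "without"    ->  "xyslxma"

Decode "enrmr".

The output letters match the input read backwards, each shifted +4: hotel reversed is letoh. The word is reversed, then every letter is shifted forward by 4.
Reversing it on enrmr: shift back: e−4=a, n−4=j, r−4=n, m−4=i, r−4=n → ajnin; then reverse → ninja.

ninja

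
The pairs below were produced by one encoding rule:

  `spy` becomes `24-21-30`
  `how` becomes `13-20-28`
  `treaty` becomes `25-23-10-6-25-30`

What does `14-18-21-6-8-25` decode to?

impact

The number is (letter's place in the alphabet, a=1) + 5.
Reversing it on 14-18-21-6-8-25: 14→(14−5)÷1=9=i, 18→(18−5)÷1=13=m, 21→(21−5)÷1=16=p, 6→(6−5)÷1=1=a, 8→(8−5)÷1=3=c, 25→(25−5)÷1=20=t.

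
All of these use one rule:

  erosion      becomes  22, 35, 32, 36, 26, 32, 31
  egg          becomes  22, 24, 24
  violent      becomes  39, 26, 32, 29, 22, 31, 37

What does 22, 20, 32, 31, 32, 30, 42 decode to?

Each letter is replaced by its alphabet position (a=1..z=26) + 17.
Reversing it on 22, 20, 32, 31, 32, 30, 42: 22→(22−17)÷1=5=e, 20→(20−17)÷1=3=c, 32→(32−17)÷1=15=o, 31→(31−17)÷1=14=n, 32→(32−17)÷1=15=o, 30→(30−17)÷1=13=m, 42→(42−17)÷1=25=y.

economy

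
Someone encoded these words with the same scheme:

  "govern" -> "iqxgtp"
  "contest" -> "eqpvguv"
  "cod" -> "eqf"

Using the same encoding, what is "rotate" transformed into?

Compare letters: g→i is +2, o→q is +2, v→x is +2 — a constant shift. This is a Caesar cipher with shift 2.
Applying it to rotate: r+2=t, o+2=q, t+2=v, a+2=c, t+2=v, e+2=g.

tqvcvg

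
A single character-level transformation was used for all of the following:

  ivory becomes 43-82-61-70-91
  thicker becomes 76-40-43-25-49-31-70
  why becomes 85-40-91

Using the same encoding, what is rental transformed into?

70-31-58-76-19-52

i(#9)→43 and v(#22)→82: differences scale by 3, so n = 3·pos + 16. Each letter becomes 3×(its alphabet position, a=1..z=26) + 16.
For rental: r=18→70, e=5→31, n=14→58, t=20→76, a=1→19, l=12→52.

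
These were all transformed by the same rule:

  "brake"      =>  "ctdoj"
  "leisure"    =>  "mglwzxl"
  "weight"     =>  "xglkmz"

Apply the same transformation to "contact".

Letter i (0-indexed) is shifted by i+1, so successive shifts are 1, 2, 3, ….
For contact: c+1=d, o+2=q, n+3=q, t+4=x, a+5=f, c+6=i, t+7=a.

dqqxfia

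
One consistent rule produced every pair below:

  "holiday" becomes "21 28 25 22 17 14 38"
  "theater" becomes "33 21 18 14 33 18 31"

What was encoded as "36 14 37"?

wax

Each letter is replaced by its alphabet position (a=1..z=26) + 13.
Undoing it on 36 14 37: 36→(36−13)÷1=23=w, 14→(14−13)÷1=1=a, 37→(37−13)÷1=24=x.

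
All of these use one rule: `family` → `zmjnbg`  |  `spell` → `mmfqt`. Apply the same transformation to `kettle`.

The output letters match the input read backwards, each shifted +1: family reversed is ylimaf. Two steps: reverse the string, then apply a Caesar shift of +1.
On kettle: reverse → elttek; then shift: e+1=f, l+1=m, t+1=u, t+1=u, e+1=f, k+1=l.

fmuufl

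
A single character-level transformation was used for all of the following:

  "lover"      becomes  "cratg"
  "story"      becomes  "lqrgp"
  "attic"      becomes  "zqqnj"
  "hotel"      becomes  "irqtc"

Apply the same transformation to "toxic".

l(11)→c(2) and o(14)→r(17) fit y≡5x+25 (mod 26); the inverse of 5 mod 26 is 21. Treating letters as 0–25, the rule is x ↦ 5x + 25 (mod 26).
For toxic: t(19)→5·19+25≡16=q; o(14)→5·14+25≡17=r; x(23)→5·23+25≡10=k; i(8)→5·8+25≡13=n; c(2)→5·2+25≡9=j (all mod 26).

qrknj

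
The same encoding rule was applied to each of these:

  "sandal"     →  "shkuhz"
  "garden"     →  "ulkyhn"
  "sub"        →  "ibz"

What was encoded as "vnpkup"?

The output letters match the input read backwards, each shifted +7: sandal reversed is ladnas. Two steps: reverse the string, then apply a Caesar shift of +7.
Undoing it on vnpkup: shift back: v−7=o, n−7=g, p−7=i, k−7=d, u−7=n, p−7=i → ogidni; then reverse → indigo.

indigo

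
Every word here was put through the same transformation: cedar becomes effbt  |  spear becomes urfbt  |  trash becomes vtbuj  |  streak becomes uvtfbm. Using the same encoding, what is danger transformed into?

The shift depends on letter class: consonant c→e is +2, but vowel e→f is +1. Vowels shift forward by 1 and consonants shift forward by 2.
For danger: d(cons)+2=f, a(vowel)+1=b, n(cons)+2=p, g(cons)+2=i, e(vowel)+1=f, r(cons)+2=t.

fbpift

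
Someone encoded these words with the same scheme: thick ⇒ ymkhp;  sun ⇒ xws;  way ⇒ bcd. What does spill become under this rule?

The shift depends on letter class: consonant t→y is +5, but vowel i→k is +2. Vowels shift forward by 2 and consonants shift forward by 5.
Applying it to spill: s(cons)+5=x, p(cons)+5=u, i(vowel)+2=k, l(cons)+5=q, l(cons)+5=q.

xukqq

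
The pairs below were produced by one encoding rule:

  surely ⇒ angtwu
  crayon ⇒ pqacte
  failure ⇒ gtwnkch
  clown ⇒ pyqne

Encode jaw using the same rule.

The output letters match the input read backwards, each shifted +2: surely reversed is ylerus. Read the word backwards and shift each letter +2.
Applying it to jaw: reverse → waj; then shift: w+2=y, a+2=c, j+2=l.

ycl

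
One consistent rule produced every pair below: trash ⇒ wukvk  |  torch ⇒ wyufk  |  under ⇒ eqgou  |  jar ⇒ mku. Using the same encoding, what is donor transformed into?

gyqyu

The shift depends on letter class: consonant t→w is +3, but vowel a→k is +10. Two shifts are in play — +10 for a/e/i/o/u, +3 for every other letter.
Applying it to donor: d(cons)+3=g, o(vowel)+10=y, n(cons)+3=q, o(vowel)+10=y, r(cons)+3=u.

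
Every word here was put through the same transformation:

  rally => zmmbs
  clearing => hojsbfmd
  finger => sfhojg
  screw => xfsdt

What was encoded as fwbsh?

grave

The output letters match the input read backwards, each shifted +1: rally reversed is yllar. Read the word backwards and shift each letter +1.
Reversing it on fwbsh: shift back: f−1=e, w−1=v, b−1=a, s−1=r, h−1=g → evarg; then reverse → grave.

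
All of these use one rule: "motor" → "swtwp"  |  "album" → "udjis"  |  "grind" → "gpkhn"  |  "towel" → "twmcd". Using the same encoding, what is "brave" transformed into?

This is an affine cipher: with a=0,…,z=25, each position x becomes (15x+20) mod 26.
Applying it to brave: b(1)→15·1+20≡9=j; r(17)→15·17+20≡15=p; a(0)→15·0+20≡20=u; v(21)→15·21+20≡23=x; e(4)→15·4+20≡2=c (all mod 26).

jpuxc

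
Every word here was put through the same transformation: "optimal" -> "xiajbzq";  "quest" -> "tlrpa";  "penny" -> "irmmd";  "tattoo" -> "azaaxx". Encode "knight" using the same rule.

o(14)→x(23) and p(15)→i(8) fit y≡11x+25 (mod 26); the inverse of 11 mod 26 is 19. Each letter's alphabet position (a=0..z=25) is mapped through 11·x+25 mod 26 — an affine cipher.
On knight: k(10)→11·10+25≡5=f; n(13)→11·13+25≡12=m; i(8)→11·8+25≡9=j; g(6)→11·6+25≡13=n; h(7)→11·7+25≡24=y; t(19)→11·19+25≡0=a (all mod 26).

fmjnya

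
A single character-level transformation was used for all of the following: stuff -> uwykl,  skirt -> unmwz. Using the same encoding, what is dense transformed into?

fhrxk

In stuff: s→u is +2, t→w is +3, u→y is +4, f→k is +5 — the shift increases by 1 each position. Letter i (0-indexed) is shifted by i+2, so successive shifts are 2, 3, 4, ….
On dense: d+2=f, e+3=h, n+4=r, s+5=x, e+6=k.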